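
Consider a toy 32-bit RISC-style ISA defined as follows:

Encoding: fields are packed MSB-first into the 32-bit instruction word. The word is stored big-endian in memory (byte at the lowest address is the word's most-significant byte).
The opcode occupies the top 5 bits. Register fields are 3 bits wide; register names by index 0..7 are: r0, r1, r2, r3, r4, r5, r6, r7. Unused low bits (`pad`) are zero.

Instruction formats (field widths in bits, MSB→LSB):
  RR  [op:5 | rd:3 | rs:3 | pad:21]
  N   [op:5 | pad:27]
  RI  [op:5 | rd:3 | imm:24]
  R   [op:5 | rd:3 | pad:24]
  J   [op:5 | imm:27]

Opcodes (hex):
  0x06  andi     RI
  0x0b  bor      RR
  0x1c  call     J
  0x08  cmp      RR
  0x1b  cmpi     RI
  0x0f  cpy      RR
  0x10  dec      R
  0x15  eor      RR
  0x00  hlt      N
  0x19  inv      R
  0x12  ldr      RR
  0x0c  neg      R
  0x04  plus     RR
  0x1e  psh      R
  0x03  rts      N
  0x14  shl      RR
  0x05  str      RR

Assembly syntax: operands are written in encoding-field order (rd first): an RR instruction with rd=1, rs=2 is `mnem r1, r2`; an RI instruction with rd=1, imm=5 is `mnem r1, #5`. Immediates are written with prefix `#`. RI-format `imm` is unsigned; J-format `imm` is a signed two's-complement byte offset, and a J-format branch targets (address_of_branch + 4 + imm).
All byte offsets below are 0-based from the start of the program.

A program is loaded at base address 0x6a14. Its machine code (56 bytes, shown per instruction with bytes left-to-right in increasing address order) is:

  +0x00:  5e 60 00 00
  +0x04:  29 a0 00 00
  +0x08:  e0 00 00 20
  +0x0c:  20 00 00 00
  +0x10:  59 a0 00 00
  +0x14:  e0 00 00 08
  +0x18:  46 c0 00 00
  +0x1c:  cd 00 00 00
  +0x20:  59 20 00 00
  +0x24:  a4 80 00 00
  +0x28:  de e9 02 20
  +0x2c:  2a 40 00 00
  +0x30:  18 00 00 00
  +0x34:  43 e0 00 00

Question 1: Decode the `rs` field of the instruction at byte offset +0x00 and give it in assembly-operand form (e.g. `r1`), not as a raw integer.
[00] 5e 60 00 00 → 0x5e600000
  opcode bits[31:27]=0xb: bor/RR
  [26:24] rd=6 = r6
  [23:21] rs=3 = r3

r3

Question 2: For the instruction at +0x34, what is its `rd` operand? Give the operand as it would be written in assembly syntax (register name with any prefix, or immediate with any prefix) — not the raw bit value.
+0x34: 43 e0 00 00 ⇒ word 0x43e00000 (big)
  top 5b → 0x8 → cmp [RR]
  rd@[26:24]=0x3 ⇒ r3
  rs@[23:21]=0x7 ⇒ r7

r3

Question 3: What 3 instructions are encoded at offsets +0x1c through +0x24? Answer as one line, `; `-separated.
inv r5; bor r1, r1; shl r4, r4

@+1c  big-endian(cd 00 00 00) = 0xcd000000
  op=0xcd000000>>27=0x19 ⇒ inv (R)
  [26:24] rd=5 = r5
@+20  big-endian(59 20 00 00) = 0x59200000
  op=0x59200000>>27=0xb ⇒ bor (RR)
  [26:24] rd=1 = r1
  [23:21] rs=1 = r1
@+24  big-endian(a4 80 00 00) = 0xa4800000
  op=0xa4800000>>27=0x14 ⇒ shl (RR)
  [26:24] rd=4 = r4
  [23:21] rs=4 = r4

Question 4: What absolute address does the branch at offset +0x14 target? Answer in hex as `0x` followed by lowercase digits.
[14] e0 00 00 08 → 0xe0000008
  top 5b → 0x1c → call [J]
  imm: (w>>0)&0x7ffffff=0x8 → #8
  target = base 0x6a14 + off 0x14 + 4 + imm 8 = 0x6a34

0x6a34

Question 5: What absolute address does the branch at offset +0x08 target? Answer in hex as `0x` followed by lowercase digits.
0x6a40

@+08  big-endian(e0 00 00 20) = 0xe0000020
  op=0xe0000020>>27=0x1c ⇒ call (J)
  imm@[26:0]=0x20 ⇒ #32
  target = base 0x6a14 + off 0x08 + 4 + imm 32 = 0x6a40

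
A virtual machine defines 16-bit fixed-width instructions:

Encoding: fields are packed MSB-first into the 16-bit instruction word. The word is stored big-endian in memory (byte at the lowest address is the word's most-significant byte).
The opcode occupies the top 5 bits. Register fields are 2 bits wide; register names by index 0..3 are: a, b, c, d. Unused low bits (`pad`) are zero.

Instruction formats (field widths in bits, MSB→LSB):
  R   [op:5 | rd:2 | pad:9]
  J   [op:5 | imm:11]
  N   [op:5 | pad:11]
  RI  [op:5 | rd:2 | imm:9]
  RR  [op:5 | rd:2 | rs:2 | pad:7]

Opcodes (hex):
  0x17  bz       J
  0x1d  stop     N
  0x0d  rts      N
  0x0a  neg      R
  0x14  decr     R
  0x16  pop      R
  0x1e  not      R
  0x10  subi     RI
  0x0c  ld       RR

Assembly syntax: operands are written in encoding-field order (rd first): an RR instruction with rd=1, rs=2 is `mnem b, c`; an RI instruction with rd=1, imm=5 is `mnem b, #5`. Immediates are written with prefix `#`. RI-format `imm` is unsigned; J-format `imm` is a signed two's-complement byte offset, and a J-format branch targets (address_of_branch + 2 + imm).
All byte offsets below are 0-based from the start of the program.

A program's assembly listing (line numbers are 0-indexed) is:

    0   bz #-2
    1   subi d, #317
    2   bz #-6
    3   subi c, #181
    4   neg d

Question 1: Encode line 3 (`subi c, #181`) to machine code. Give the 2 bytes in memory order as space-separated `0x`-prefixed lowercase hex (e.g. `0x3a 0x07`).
0x84 0xb5

L3: subi op=0x10:5|rd=2:2|imm=181:9 ⇒ 0x84b5 ⇒ big 84 b5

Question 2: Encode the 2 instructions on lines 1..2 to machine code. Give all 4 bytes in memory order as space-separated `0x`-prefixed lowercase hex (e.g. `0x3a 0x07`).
L1: subi op=0x10:5|rd=3:2|imm=317:9 ⇒ 0x873d ⇒ big 87 3d
L2: bz op=0x17:5|imm=-6:11 ⇒ 0xbffa ⇒ big bf fa

0x87 0x3d 0xbf 0xfa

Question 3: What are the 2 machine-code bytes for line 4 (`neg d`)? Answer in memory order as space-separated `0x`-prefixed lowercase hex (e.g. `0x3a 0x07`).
L4: neg op=0xa:5|rd=3:2|pad=0:9 ⇒ 0x5600 ⇒ big 56 00

0x56 0x00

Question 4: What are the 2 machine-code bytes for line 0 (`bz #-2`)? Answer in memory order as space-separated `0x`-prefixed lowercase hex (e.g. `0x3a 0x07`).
0xbf 0xfe

0. bz fields op=0x17:5|imm=-2:11 → word bffeh → bf fe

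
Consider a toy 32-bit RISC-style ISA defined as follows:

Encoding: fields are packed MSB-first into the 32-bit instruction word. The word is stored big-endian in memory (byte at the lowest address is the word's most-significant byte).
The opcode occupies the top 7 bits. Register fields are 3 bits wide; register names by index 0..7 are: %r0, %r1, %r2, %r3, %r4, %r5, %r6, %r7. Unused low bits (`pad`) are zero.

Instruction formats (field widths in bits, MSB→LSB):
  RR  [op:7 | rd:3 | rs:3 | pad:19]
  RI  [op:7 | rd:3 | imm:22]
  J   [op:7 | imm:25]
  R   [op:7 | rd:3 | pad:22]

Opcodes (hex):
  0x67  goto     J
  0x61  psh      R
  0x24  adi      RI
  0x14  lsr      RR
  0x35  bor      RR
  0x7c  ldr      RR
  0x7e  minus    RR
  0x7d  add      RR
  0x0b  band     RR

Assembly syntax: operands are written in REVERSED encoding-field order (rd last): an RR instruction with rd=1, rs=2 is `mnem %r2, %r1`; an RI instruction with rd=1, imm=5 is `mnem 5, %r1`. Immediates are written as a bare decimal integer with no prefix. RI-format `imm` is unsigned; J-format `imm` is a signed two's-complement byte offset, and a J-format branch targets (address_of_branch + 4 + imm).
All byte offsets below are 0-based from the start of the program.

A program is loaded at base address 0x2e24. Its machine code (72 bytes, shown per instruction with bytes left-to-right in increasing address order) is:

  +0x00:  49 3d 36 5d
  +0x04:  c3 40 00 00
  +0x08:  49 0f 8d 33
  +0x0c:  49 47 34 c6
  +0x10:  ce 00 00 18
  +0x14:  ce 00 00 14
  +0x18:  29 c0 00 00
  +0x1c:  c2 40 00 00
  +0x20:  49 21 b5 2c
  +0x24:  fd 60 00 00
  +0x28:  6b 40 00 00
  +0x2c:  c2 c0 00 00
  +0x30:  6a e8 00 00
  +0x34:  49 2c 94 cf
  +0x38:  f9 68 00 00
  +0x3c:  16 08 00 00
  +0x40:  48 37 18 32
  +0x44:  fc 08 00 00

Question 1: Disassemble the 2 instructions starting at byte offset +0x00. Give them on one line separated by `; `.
off 0x00: read 49 3d 36 5d as big → 0x493d365d
  op=0x493d365d>>25=0x24 ⇒ adi (RI)
  [24:22] rd=4 = %r4
  [21:0] imm=4011613 = 4011613
off 0x04: read c3 40 00 00 as big → 0xc3400000
  op=0xc3400000>>25=0x61 ⇒ psh (R)
  [24:22] rd=5 = %r5

adi 4011613, %r4; psh %r5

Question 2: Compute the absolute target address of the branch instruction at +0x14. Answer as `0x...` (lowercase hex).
@+14  big-endian(ce 00 00 14) = 0xce000014
  op=0xce000014>>25=0x67 ⇒ goto (J)
  [24:0] imm=20 = 20
  target = base 0x2e24 + off 0x14 + 4 + imm 20 = 0x2e50

0x2e50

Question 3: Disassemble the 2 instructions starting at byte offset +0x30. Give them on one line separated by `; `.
off 0x30: read 6a e8 00 00 as big → 0x6ae80000
  top 7b → 0x35 → bor [RR]
  rd@[24:22]=0x3 ⇒ %r3
  rs@[21:19]=0x5 ⇒ %r5
off 0x34: read 49 2c 94 cf as big → 0x492c94cf
  top 7b → 0x24 → adi [RI]
  rd@[24:22]=0x4 ⇒ %r4
  imm@[21:0]=0x2c94cf ⇒ 2921679

bor %r5, %r3; adi 2921679, %r4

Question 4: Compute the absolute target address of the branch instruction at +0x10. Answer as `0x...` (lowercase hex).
+0x10: ce 00 00 18 ⇒ word 0xce000018 (big)
  top 7b → 0x67 → goto [J]
  [24:0] imm=24 = 24
  target = base 0x2e24 + off 0x10 + 4 + imm 24 = 0x2e50

0x2e50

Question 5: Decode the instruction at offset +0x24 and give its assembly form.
minus %r4, %r5

[24] fd 60 00 00 → 0xfd600000
  opcode bits[31:25]=0x7e: minus/RR
  rd@[24:22]=0x5 ⇒ %r5
  rs@[21:19]=0x4 ⇒ %r4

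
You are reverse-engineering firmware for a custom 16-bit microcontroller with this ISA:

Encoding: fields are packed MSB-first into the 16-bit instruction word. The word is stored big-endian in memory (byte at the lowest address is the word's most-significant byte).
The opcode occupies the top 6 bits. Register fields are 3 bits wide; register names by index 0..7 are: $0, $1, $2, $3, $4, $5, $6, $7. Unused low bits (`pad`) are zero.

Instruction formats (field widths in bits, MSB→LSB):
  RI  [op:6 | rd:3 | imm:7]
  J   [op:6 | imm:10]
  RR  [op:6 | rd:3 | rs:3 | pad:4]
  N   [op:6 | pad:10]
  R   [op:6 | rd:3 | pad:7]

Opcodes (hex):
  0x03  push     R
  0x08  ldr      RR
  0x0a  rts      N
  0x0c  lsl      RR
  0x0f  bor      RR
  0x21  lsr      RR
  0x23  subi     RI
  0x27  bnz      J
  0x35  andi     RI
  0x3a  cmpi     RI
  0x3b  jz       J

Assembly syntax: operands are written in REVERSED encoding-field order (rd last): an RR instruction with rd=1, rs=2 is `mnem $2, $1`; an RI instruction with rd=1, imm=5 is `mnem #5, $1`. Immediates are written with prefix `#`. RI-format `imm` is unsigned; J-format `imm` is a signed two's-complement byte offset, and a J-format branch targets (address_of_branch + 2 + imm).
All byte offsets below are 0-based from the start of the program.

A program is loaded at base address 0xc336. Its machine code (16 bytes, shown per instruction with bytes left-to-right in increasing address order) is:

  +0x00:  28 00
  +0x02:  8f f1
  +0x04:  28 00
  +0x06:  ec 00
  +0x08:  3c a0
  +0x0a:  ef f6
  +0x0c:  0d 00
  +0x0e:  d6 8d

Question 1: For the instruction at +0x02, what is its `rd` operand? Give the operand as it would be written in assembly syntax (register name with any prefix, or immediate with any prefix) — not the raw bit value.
$7

+0x02: 8f f1 ⇒ word 0x8ff1 (big)
  opcode bits[15:10]=0x23: subi/RI
  rd@[9:7]=0x7 ⇒ $7
  imm@[6:0]=0x71 ⇒ #113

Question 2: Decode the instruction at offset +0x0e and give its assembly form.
[0e] d6 8d → 0xd68d
  opcode bits[15:10]=0x35: andi/RI
  [9:7] rd=5 = $5
  [6:0] imm=13 = #13

andi #13, $5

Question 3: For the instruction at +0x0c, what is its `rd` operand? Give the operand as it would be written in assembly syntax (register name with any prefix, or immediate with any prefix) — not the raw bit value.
$2

[0c] 0d 00 → 0x0d00
  op=0x0d00>>10=0x3 ⇒ push (R)
  [9:7] rd=2 = $2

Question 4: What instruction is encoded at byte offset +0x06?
jz #0

+0x06: ec 00 ⇒ word 0xec00 (big)
  op=0xec00>>10=0x3b ⇒ jz (J)
  imm: (w>>0)&0x3ff=0x0 → #0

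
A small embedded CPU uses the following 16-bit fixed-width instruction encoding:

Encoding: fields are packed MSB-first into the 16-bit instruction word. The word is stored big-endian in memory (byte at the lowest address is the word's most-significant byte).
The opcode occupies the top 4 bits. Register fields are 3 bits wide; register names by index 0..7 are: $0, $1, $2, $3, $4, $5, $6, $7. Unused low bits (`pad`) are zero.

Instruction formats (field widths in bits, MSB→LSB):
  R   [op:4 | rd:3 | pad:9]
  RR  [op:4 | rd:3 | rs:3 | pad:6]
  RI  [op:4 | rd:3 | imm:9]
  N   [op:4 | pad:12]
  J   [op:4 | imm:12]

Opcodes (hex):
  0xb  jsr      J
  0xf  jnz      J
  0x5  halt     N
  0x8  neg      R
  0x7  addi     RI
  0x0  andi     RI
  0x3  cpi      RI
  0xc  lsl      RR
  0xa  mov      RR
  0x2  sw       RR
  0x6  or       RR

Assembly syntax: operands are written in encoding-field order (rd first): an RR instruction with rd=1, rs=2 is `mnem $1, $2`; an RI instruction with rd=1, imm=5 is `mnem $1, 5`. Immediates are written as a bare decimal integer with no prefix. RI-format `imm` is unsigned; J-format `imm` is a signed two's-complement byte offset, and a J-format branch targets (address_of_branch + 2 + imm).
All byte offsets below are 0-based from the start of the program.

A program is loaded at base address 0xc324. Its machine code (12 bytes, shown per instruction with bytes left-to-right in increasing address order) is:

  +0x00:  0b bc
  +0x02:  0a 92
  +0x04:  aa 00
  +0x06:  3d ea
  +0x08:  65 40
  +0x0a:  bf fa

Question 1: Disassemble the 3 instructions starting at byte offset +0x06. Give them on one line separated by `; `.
@+06  big-endian(3d ea) = 0x3dea
  opcode bits[15:12]=0x3: cpi/RI
  rd: (w>>9)&0x7=0x6 → $6
  imm: (w>>0)&0x1ff=0x1ea → 490
@+08  big-endian(65 40) = 0x6540
  opcode bits[15:12]=0x6: or/RR
  rd: (w>>9)&0x7=0x2 → $2
  rs: (w>>6)&0x7=0x5 → $5
@+0a  big-endian(bf fa) = 0xbffa
  opcode bits[15:12]=0xb: jsr/J
  imm: (w>>0)&0xfff=0xffa (s12→-6) → -6

cpi $6, 490; or $2, $5; jsr -6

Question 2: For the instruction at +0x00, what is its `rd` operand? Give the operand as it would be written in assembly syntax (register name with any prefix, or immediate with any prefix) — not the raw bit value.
@+00  big-endian(0b bc) = 0x0bbc
  op=0x0bbc>>12=0x0 ⇒ andi (RI)
  rd: (w>>9)&0x7=0x5 → $5
  imm: (w>>0)&0x1ff=0x1bc → 444

$5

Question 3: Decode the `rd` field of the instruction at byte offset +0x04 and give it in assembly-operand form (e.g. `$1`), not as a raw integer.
off 0x04: read aa 00 as big → 0xaa00
  op=0xaa00>>12=0xa ⇒ mov (RR)
  rd@[11:9]=0x5 ⇒ $5
  rs@[8:6]=0x0 ⇒ $0

$5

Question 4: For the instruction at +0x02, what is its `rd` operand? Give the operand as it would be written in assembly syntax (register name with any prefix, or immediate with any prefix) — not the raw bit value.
$5

+0x02: 0a 92 ⇒ word 0x0a92 (big)
  opcode bits[15:12]=0x0: andi/RI
  rd@[11:9]=0x5 ⇒ $5
  imm@[8:0]=0x92 ⇒ 146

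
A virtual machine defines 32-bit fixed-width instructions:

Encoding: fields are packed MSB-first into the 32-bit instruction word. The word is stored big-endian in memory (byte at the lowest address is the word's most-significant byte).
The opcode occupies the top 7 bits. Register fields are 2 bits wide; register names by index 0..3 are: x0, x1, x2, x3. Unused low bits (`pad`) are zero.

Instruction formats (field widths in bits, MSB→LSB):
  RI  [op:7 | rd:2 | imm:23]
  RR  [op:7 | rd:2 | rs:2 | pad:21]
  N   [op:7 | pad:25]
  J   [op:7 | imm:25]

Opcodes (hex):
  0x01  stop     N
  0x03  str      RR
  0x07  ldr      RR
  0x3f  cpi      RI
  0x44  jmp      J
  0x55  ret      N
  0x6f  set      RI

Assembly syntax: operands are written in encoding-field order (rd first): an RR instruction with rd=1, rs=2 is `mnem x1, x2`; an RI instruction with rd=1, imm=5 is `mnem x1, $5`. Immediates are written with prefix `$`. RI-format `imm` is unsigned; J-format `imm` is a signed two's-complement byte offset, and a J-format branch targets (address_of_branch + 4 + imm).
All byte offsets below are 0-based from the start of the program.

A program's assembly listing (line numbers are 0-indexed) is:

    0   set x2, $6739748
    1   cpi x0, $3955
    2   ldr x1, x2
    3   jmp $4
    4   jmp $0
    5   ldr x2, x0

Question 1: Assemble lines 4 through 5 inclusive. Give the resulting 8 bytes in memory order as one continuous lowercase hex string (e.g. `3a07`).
L4: jmp op=0x44:7|imm=0:25 ⇒ 0x88000000 ⇒ big 88 00 00 00
L5: ldr op=0x7:7|rd=2:2|rs=0:2|pad=0:21 ⇒ 0x0f000000 ⇒ big 0f 00 00 00

880000000f000000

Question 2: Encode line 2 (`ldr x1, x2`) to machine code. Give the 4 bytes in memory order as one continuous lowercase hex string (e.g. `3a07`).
L2: ldr op=0x7:7|rd=1:2|rs=2:2|pad=0:21 ⇒ 0x0ec00000 ⇒ big 0e c0 00 00

0ec00000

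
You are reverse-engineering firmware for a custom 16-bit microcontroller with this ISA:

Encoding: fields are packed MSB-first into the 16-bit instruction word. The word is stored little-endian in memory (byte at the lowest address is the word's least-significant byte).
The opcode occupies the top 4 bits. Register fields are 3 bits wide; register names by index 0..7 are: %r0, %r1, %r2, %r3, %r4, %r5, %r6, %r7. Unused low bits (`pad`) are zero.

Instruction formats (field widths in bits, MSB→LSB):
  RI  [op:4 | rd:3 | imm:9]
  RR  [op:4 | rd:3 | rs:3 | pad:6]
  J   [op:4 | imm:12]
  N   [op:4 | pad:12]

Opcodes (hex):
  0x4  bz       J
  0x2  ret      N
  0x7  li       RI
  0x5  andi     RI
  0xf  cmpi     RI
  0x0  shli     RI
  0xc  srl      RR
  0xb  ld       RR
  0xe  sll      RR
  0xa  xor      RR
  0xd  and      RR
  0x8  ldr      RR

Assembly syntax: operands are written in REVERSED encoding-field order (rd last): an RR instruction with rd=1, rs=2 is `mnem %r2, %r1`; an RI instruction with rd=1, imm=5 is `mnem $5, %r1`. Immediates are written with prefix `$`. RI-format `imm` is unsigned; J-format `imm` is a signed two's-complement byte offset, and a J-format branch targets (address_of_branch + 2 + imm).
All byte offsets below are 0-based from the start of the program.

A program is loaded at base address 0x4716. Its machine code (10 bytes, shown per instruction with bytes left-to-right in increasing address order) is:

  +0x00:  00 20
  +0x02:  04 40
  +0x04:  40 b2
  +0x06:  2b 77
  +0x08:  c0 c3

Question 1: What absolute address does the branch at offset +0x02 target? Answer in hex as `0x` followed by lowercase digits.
@+02  little-endian(04 40) = 0x4004
  opcode bits[15:12]=0x4: bz/J
  [11:0] imm=4 = $4
  target = base 0x4716 + off 0x02 + 2 + imm 4 = 0x471e

0x471e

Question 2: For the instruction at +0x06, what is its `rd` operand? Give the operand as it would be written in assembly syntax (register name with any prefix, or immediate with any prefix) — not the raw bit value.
%r3

off 0x06: read 2b 77 as little → 0x772b
  top 4b → 0x7 → li [RI]
  [11:9] rd=3 = %r3
  [8:0] imm=299 = $299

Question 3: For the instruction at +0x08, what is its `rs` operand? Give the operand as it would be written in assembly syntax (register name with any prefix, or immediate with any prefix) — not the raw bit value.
%r7

@+08  little-endian(c0 c3) = 0xc3c0
  opcode bits[15:12]=0xc: srl/RR
  [11:9] rd=1 = %r1
  [8:6] rs=7 = %r7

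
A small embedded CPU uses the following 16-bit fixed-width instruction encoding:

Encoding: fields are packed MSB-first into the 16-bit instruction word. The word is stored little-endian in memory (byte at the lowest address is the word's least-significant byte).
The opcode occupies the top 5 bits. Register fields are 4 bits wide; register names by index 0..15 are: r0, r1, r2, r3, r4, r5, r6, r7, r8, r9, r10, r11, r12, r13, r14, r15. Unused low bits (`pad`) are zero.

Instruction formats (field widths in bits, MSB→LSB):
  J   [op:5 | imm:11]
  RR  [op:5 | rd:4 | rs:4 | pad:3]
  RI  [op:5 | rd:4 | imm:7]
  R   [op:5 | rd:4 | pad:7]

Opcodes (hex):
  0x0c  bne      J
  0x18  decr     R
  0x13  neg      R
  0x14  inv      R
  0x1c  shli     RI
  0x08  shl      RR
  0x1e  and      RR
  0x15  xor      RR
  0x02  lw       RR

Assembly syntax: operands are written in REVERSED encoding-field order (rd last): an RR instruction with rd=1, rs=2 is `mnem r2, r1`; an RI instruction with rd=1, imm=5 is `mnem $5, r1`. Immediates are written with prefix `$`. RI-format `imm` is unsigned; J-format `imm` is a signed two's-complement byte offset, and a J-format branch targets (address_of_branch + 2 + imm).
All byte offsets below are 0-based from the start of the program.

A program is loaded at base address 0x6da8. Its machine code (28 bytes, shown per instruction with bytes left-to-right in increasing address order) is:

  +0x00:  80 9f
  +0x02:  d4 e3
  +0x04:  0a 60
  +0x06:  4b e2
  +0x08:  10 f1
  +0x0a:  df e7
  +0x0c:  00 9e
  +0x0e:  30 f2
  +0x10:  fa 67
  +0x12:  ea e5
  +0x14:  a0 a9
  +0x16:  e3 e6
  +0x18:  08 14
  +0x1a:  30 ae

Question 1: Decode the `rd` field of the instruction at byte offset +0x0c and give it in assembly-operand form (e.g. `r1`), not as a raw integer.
@+0c  little-endian(00 9e) = 0x9e00
  op=0x9e00>>11=0x13 ⇒ neg (R)
  [10:7] rd=12 = r12

r12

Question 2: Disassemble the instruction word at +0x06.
@+06  little-endian(4b e2) = 0xe24b
  op=0xe24b>>11=0x1c ⇒ shli (RI)
  rd@[10:7]=0x4 ⇒ r4
  imm@[6:0]=0x4b ⇒ $75

shli $75, r4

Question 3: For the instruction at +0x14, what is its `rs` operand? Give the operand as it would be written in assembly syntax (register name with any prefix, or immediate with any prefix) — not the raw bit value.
@+14  little-endian(a0 a9) = 0xa9a0
  opcode bits[15:11]=0x15: xor/RR
  rd: (w>>7)&0xf=0x3 → r3
  rs: (w>>3)&0xf=0x4 → r4

r4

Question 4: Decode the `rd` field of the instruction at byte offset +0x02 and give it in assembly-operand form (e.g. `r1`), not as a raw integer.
r7

+0x02: d4 e3 ⇒ word 0xe3d4 (little)
  op=0xe3d4>>11=0x1c ⇒ shli (RI)
  [10:7] rd=7 = r7
  [6:0] imm=84 = $84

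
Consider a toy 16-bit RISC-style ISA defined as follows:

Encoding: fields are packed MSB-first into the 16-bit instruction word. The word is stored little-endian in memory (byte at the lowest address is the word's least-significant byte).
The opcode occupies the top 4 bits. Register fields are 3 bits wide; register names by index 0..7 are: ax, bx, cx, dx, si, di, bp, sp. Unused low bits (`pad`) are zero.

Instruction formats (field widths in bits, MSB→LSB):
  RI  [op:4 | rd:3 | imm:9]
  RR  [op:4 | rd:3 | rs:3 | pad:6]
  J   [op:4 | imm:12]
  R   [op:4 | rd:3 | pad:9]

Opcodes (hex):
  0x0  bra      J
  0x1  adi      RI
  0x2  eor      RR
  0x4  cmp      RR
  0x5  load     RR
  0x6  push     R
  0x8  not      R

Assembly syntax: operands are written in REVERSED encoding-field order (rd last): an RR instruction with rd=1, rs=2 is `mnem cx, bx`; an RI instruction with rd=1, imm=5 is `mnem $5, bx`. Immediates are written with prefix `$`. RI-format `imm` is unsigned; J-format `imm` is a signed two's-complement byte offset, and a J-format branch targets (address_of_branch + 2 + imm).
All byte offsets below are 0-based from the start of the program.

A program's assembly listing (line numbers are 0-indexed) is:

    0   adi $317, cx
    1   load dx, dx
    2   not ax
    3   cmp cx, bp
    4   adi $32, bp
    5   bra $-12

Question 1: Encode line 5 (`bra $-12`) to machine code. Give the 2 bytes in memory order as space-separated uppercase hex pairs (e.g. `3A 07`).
F4 0F

5. bra fields op=0x0:4|imm=-12:12 → word 0ff4h → f4 0f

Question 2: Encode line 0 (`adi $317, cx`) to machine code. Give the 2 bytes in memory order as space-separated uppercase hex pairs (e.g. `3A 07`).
3D 15

L0: adi op=0x1:4|rd=2:3|imm=317:9 ⇒ 0x153d ⇒ little 3d 15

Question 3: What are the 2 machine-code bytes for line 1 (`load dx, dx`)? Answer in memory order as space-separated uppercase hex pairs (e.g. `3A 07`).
1. load fields op=0x5:4|rd=3:3|rs=3:3|pad=0:6 → word 56c0h → c0 56

C0 56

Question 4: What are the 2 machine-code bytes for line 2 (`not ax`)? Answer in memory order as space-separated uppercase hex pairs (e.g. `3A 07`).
00 80

line 2 (not): pack op=0x8:4|rd=0:3|pad=0:9 = 0x8000; little→ 00 80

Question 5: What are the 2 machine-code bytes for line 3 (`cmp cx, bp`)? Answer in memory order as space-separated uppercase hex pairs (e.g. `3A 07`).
80 4C

L3: cmp op=0x4:4|rd=6:3|rs=2:3|pad=0:6 ⇒ 0x4c80 ⇒ little 80 4c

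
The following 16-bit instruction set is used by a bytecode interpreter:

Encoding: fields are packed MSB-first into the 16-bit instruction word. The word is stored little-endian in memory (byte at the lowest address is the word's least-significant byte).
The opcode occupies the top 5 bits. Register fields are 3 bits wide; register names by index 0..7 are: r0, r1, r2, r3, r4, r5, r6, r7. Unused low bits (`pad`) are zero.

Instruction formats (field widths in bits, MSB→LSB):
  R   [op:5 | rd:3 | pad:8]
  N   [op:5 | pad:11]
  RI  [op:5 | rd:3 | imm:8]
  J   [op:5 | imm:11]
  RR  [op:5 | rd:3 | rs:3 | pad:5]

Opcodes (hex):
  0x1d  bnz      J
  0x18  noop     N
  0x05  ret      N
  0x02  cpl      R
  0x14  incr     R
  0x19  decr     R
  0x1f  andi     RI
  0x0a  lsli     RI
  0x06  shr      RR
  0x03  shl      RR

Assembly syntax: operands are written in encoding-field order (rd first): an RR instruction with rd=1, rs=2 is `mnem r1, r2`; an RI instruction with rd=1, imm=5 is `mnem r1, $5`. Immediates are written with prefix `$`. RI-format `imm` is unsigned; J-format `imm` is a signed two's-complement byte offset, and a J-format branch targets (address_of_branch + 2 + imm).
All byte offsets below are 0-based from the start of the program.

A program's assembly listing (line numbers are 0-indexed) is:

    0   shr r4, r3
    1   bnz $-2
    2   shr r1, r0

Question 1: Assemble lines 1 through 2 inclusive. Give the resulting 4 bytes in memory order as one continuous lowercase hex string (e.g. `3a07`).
feef0031

line 1 (bnz): pack op=0x1d:5|imm=-2:11 = 0xeffe; little→ fe ef
line 2 (shr): pack op=0x6:5|rd=1:3|rs=0:3|pad=0:5 = 0x3100; little→ 00 31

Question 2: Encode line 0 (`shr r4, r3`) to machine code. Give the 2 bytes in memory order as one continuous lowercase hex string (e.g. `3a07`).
0. shr fields op=0x6:5|rd=4:3|rs=3:3|pad=0:5 → word 3460h → 60 34

6034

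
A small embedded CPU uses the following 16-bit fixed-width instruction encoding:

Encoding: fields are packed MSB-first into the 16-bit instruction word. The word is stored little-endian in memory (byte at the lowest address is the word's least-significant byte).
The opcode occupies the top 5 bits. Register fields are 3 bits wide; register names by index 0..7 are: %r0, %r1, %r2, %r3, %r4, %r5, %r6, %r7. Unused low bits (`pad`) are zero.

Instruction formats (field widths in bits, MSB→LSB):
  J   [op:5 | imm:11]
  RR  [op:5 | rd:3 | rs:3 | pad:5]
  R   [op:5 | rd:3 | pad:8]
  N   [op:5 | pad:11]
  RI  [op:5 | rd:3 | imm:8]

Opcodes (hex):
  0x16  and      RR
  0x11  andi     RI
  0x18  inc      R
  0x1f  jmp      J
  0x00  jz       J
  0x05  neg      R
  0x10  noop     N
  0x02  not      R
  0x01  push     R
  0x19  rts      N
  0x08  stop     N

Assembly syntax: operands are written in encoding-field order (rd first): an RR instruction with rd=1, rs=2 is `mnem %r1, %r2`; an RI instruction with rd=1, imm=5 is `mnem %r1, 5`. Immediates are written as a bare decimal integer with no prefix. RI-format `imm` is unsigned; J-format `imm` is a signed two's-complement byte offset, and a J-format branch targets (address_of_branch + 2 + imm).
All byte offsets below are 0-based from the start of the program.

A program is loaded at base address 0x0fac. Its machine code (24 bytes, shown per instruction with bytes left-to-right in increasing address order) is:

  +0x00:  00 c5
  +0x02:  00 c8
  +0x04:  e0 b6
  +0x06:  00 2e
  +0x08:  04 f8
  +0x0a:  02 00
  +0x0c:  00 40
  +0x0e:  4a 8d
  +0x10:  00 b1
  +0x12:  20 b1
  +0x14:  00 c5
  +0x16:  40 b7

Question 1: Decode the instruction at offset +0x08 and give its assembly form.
@+08  little-endian(04 f8) = 0xf804
  top 5b → 0x1f → jmp [J]
  imm@[10:0]=0x4 ⇒ 4

jmp 4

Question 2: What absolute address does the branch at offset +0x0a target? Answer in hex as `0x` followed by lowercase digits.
+0x0a: 02 00 ⇒ word 0x0002 (little)
  top 5b → 0x0 → jz [J]
  imm: (w>>0)&0x7ff=0x2 → 2
  target = base 0x0fac + off 0x0a + 2 + imm 2 = 0x0fba

0x0fba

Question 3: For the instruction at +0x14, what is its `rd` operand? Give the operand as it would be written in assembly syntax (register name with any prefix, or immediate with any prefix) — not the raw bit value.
%r5

+0x14: 00 c5 ⇒ word 0xc500 (little)
  opcode bits[15:11]=0x18: inc/R
  rd: (w>>8)&0x7=0x5 → %r5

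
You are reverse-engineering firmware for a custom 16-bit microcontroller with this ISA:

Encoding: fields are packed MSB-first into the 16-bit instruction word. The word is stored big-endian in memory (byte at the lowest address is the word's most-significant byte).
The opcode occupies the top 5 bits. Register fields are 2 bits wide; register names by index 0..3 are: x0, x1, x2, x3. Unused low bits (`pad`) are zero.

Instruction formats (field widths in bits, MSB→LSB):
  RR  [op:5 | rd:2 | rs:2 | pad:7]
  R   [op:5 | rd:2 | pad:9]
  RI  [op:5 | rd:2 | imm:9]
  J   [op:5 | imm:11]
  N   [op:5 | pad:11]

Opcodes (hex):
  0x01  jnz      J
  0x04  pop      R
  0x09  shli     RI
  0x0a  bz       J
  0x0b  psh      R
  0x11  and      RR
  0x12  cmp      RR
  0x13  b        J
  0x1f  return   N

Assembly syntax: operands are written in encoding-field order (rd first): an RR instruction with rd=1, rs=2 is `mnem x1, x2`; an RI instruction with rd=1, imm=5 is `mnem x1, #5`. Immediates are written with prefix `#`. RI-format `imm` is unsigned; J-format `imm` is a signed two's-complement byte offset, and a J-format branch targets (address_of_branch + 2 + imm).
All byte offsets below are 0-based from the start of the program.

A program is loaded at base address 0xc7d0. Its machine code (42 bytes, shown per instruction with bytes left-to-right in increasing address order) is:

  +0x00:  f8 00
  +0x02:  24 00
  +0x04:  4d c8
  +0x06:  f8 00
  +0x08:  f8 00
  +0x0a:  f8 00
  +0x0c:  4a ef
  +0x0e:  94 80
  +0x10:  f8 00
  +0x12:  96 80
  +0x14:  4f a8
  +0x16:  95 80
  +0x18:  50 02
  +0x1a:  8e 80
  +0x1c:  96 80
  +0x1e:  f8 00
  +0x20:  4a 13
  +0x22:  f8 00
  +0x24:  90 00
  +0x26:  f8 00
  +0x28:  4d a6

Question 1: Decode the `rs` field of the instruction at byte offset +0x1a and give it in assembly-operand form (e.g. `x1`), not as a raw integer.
[1a] 8e 80 → 0x8e80
  top 5b → 0x11 → and [RR]
  rd: (w>>9)&0x3=0x3 → x3
  rs: (w>>7)&0x3=0x1 → x1

x1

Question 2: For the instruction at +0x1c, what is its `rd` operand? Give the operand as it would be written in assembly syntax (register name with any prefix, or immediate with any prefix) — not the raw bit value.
x3

@+1c  big-endian(96 80) = 0x9680
  op=0x9680>>11=0x12 ⇒ cmp (RR)
  [10:9] rd=3 = x3
  [8:7] rs=1 = x1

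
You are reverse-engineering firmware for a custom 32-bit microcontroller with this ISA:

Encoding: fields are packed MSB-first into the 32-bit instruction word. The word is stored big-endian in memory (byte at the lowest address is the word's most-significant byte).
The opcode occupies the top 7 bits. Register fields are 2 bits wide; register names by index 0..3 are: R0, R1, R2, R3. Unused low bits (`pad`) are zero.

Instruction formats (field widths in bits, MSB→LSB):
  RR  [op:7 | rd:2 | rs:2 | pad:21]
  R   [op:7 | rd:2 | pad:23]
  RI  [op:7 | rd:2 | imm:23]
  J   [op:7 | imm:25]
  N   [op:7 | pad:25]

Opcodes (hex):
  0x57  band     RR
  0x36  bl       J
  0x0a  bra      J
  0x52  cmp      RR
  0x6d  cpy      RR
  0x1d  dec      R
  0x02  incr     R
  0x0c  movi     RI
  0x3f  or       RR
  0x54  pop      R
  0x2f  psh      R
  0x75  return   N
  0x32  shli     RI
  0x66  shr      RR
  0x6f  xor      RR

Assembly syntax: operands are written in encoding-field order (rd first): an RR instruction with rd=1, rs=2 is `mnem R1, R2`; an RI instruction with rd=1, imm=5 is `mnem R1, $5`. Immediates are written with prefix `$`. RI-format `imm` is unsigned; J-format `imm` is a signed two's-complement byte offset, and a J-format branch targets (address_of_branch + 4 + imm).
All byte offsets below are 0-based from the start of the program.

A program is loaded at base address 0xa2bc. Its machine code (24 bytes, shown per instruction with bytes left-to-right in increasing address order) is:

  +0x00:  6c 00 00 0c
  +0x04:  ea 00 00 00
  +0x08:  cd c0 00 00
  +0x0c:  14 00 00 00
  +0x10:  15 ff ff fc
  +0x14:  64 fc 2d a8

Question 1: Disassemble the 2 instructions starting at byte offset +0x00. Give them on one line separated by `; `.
bl $12; return

[00] 6c 00 00 0c → 0x6c00000c
  top 7b → 0x36 → bl [J]
  imm: (w>>0)&0x1ffffff=0xc → $12
[04] ea 00 00 00 → 0xea000000
  top 7b → 0x75 → return [N]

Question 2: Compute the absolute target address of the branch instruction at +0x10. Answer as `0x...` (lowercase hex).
0xa2cc

@+10  big-endian(15 ff ff fc) = 0x15fffffc
  opcode bits[31:25]=0xa: bra/J
  [24:0] imm=33554428 (s25→-4) = $-4
  target = base 0xa2bc + off 0x10 + 4 + imm -4 = 0xa2cc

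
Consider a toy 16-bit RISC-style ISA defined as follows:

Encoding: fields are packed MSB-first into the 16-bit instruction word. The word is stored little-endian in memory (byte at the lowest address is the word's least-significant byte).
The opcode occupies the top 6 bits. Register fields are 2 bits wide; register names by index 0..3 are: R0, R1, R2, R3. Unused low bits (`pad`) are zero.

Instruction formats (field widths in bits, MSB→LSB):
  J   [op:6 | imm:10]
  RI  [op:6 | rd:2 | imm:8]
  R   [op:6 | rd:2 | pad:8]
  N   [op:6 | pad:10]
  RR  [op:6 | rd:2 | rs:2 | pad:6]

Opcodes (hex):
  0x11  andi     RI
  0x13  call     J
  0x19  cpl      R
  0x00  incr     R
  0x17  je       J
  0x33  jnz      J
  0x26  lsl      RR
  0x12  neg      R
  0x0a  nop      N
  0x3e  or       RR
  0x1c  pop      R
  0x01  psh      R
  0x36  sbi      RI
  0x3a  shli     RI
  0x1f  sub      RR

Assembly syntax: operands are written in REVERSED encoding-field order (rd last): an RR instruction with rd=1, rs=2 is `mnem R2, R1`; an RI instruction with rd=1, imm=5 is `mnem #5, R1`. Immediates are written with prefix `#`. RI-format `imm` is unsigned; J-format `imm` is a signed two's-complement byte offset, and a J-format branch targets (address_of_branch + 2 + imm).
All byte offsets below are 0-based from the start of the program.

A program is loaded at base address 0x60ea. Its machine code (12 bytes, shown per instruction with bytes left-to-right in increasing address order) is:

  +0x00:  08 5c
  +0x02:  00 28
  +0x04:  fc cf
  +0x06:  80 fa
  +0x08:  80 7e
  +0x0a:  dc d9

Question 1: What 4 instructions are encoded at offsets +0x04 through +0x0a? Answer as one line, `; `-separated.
[04] fc cf → 0xcffc
  top 6b → 0x33 → jnz [J]
  imm@[9:0]=0x3fc (s10→-4) ⇒ #-4
[06] 80 fa → 0xfa80
  top 6b → 0x3e → or [RR]
  rd@[9:8]=0x2 ⇒ R2
  rs@[7:6]=0x2 ⇒ R2
[08] 80 7e → 0x7e80
  top 6b → 0x1f → sub [RR]
  rd@[9:8]=0x2 ⇒ R2
  rs@[7:6]=0x2 ⇒ R2
[0a] dc d9 → 0xd9dc
  top 6b → 0x36 → sbi [RI]
  rd@[9:8]=0x1 ⇒ R1
  imm@[7:0]=0xdc ⇒ #220

jnz #-4; or R2, R2; sub R2, R2; sbi #220, R1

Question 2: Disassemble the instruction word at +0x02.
nop

[02] 00 28 → 0x2800
  op=0x2800>>10=0xa ⇒ nop (N)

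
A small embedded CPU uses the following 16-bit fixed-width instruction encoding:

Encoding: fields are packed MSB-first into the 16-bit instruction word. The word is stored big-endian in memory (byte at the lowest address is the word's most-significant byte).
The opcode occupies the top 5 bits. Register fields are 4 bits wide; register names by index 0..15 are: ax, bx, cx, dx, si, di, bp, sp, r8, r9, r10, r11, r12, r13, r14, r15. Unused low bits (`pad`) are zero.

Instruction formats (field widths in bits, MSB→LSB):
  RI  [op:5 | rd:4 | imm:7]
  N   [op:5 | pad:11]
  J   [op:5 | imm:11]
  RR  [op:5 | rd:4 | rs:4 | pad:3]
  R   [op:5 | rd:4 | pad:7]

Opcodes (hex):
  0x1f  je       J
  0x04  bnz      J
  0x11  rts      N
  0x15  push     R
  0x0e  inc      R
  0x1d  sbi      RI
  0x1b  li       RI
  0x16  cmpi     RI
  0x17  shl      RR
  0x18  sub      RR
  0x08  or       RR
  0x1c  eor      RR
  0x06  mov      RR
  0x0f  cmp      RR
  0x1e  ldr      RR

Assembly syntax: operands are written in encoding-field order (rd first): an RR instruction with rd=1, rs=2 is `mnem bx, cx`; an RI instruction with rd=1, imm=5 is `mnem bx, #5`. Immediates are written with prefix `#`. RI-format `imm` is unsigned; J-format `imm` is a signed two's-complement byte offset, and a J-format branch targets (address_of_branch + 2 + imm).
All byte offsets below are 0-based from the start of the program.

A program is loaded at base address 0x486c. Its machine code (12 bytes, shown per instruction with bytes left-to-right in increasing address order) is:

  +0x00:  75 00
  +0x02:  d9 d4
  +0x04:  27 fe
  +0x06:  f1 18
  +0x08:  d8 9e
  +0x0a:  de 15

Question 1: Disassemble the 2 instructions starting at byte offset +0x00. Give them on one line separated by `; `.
[00] 75 00 → 0x7500
  top 5b → 0xe → inc [R]
  [10:7] rd=10 = r10
[02] d9 d4 → 0xd9d4
  top 5b → 0x1b → li [RI]
  [10:7] rd=3 = dx
  [6:0] imm=84 = #84

inc r10; li dx, #84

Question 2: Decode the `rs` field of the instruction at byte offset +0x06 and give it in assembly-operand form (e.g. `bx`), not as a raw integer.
dx

off 0x06: read f1 18 as big → 0xf118
  top 5b → 0x1e → ldr [RR]
  [10:7] rd=2 = cx
  [6:3] rs=3 = dx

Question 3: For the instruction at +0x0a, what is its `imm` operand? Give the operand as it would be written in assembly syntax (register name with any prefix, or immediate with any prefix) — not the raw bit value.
+0x0a: de 15 ⇒ word 0xde15 (big)
  op=0xde15>>11=0x1b ⇒ li (RI)
  rd: (w>>7)&0xf=0xc → r12
  imm: (w>>0)&0x7f=0x15 → #21

#21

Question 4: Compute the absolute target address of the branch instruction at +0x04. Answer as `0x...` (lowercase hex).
0x4870

off 0x04: read 27 fe as big → 0x27fe
  opcode bits[15:11]=0x4: bnz/J
  [10:0] imm=2046 (s11→-2) = #-2
  target = base 0x486c + off 0x04 + 2 + imm -2 = 0x4870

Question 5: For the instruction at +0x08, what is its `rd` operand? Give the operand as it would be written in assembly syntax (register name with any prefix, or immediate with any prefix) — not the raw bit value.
bx

[08] d8 9e → 0xd89e
  op=0xd89e>>11=0x1b ⇒ li (RI)
  [10:7] rd=1 = bx
  [6:0] imm=30 = #30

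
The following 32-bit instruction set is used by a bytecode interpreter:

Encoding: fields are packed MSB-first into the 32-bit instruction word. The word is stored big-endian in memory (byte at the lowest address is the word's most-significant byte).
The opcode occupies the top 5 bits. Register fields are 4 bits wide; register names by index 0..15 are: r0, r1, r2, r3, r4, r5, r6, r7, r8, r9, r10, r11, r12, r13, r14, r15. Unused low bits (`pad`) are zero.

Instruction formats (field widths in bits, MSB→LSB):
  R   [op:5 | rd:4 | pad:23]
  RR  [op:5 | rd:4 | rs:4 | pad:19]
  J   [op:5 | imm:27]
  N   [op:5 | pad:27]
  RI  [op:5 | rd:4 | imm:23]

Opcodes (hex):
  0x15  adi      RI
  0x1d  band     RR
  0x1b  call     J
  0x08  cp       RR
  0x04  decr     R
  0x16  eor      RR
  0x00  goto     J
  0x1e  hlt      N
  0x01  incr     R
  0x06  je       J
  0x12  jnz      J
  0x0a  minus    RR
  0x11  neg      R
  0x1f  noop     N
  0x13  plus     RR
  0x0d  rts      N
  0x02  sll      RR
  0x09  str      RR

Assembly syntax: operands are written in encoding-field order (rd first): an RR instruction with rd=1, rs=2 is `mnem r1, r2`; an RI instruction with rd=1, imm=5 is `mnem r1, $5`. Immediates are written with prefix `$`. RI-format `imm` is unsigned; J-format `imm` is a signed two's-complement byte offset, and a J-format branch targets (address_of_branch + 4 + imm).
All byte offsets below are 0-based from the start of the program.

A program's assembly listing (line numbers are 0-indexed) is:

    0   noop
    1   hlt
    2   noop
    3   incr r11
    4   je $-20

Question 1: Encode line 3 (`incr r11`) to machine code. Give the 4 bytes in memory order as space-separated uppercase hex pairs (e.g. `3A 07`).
line 3 (incr): pack op=0x1:5|rd=11:4|pad=0:23 = 0x0d800000; big→ 0d 80 00 00

0D 80 00 00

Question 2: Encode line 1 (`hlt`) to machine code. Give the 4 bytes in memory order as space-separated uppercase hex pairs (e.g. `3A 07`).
L1: hlt op=0x1e:5|pad=0:27 ⇒ 0xf0000000 ⇒ big f0 00 00 00

F0 00 00 00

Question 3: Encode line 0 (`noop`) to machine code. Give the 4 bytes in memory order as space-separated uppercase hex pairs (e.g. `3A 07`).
F8 00 00 00

0. noop fields op=0x1f:5|pad=0:27 → word f8000000h → f8 00 00 00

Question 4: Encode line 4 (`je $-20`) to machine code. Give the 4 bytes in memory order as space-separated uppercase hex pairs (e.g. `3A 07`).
line 4 (je): pack op=0x6:5|imm=-20:27 = 0x37ffffec; big→ 37 ff ff ec

37 FF FF EC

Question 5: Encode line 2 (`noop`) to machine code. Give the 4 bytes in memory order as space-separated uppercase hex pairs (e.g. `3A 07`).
line 2 (noop): pack op=0x1f:5|pad=0:27 = 0xf8000000; big→ f8 00 00 00

F8 00 00 00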